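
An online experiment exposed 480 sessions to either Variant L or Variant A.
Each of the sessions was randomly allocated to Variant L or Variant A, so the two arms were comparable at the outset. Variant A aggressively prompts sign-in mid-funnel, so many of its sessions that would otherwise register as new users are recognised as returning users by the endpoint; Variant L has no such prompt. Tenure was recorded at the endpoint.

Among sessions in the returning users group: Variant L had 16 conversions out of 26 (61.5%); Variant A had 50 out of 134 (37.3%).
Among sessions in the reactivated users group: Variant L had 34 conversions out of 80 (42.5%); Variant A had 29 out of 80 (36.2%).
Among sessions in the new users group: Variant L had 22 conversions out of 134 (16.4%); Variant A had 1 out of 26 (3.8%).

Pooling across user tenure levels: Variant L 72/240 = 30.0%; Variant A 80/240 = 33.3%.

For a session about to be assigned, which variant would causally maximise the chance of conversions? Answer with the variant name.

Variant A

User tenure is downstream of the variant. One should not condition on a consequence of treatment, so the overall rates are the right comparison.
Pooled: Variant L 30.0% vs Variant A 33.3%; Variant A is higher overall.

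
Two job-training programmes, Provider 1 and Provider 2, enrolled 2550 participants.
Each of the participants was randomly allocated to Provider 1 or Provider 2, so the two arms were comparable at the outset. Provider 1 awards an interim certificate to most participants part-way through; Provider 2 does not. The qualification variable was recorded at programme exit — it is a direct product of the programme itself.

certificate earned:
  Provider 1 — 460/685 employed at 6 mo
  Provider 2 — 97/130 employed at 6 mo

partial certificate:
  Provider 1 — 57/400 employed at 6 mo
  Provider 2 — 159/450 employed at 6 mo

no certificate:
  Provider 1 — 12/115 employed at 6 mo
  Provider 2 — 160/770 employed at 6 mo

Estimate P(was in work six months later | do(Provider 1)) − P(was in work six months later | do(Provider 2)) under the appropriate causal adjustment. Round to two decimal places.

Qualification attained during the programme here is a post-treatment variable shaped by the programme; conditioning on it would introduce bias rather than remove it. The overall comparison is the causal one.
The causal difference is the pooled difference: 0.441 − 0.308 = +0.133.

+0.13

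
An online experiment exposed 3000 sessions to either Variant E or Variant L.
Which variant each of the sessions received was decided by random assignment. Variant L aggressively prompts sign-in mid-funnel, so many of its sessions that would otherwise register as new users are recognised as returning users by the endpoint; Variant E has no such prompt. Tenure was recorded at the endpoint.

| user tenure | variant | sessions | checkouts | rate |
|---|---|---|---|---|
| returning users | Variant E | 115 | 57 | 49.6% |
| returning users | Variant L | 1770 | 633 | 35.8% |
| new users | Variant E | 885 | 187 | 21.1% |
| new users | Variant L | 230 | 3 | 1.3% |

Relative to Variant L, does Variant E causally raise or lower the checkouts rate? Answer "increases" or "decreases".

The stratified and pooled comparisons disagree (Variant E wins within each user tenure; Variant L wins overall), so the answer turns on the causal role of user tenure.
User tenure lies on the pathway variant → user tenure → outcome, so adjusting for it blocks the indirect effect. For the total causal effect of variant, use the unadjusted pooled rates.
Pooled: Variant E 24.4% vs Variant L 31.8%; Variant L is higher overall.

decreases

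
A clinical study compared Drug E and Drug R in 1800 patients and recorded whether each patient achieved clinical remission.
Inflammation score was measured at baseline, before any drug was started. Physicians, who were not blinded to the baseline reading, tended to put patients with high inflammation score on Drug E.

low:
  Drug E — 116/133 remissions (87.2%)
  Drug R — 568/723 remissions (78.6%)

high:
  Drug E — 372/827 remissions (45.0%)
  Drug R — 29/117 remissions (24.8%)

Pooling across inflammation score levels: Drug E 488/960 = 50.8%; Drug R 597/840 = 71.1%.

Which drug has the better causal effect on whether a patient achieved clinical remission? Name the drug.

The inflammation score-specific comparison favours Drug E throughout, but the pooled figures favour Drug R. The question is whether to condition on inflammation score.
Here inflammation score is a common cause — it drives both which drug a case falls under and the outcome. The crude comparison mixes populations; the stratum-specific rates are the causally relevant ones.
Within each level — low: 87.2% vs 78.6%; high: 45.0% vs 24.8% — Drug E is higher every time.

Drug E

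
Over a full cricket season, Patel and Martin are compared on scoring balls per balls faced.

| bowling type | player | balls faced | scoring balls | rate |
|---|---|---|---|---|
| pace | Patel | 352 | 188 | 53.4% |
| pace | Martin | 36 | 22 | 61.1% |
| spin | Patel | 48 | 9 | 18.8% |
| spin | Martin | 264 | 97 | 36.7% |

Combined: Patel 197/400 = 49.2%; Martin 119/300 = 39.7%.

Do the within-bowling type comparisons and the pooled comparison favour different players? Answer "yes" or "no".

yes

Within each bowling type level (pace 53.4% vs 61.1%; spin 18.8% vs 36.7%), Martin has the higher rate every time. Pooled: 49.2% vs 39.7% — Patel has the higher rate overall. The two comparisons disagree.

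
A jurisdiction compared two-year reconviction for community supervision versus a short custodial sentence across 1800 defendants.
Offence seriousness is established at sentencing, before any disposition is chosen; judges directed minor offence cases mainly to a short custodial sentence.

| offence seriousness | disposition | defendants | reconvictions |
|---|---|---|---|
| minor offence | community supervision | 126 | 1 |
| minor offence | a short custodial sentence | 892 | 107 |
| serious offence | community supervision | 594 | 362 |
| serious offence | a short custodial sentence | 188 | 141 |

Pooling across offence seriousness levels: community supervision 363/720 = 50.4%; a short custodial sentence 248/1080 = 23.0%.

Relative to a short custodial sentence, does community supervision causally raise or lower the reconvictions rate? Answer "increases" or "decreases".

decreases

Offence seriousness differs across dispositions for reasons unrelated to any effect of the disposition itself, and it separately predicts the outcome — a classic confounder. We must compare within offence seriousness levels.
Within each level — minor offence: 0.8% vs 12.0%; serious offence: 60.9% vs 75.0% — community supervision is lower every time.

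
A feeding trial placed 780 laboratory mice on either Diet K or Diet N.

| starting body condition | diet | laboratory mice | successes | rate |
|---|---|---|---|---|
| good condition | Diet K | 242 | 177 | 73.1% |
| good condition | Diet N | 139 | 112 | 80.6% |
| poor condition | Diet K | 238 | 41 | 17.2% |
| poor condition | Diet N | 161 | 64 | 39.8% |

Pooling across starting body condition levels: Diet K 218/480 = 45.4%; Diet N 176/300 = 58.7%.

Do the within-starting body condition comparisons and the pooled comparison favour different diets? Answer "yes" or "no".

Within each starting body condition level (good condition 73.1% vs 80.6%; poor condition 17.2% vs 39.8%), Diet N has the higher rate every time. Pooled: 45.4% vs 58.7% — Diet N has the higher rate overall. They agree.

no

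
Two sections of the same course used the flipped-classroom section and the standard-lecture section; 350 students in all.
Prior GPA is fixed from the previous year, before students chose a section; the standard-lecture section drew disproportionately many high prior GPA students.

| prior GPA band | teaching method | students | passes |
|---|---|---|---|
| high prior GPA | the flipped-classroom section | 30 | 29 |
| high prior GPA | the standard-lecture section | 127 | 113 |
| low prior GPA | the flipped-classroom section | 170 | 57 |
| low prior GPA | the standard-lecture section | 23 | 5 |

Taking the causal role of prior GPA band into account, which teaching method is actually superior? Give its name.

Prior GPA band differs across teaching methods for reasons unrelated to any effect of the teaching method itself, and it separately predicts the outcome — a classic confounder. We must compare within prior GPA band levels.
Within each level — high prior GPA: 96.7% vs 89.0%; low prior GPA: 33.5% vs 21.7% — the flipped-classroom section is higher every time.

the flipped-classroom section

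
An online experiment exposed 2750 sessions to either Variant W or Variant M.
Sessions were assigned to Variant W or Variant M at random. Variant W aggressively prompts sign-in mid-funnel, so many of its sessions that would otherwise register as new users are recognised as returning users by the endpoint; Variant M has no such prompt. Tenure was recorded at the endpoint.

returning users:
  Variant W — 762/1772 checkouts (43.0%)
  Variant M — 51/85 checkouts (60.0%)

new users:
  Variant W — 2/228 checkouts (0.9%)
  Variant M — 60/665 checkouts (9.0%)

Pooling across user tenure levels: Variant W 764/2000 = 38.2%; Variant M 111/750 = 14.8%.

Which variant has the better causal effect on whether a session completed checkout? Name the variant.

Variant W

Within every user tenure level Variant M has the higher rate, yet pooled Variant W does — Simpson's reversal.
The distribution of user tenure is itself part of what the variant does — it is an intermediate outcome. Holding it fixed would remove that part of the effect; the total effect is the pooled difference.
Pooled: Variant W 38.2% vs Variant M 14.8%; Variant W is higher overall.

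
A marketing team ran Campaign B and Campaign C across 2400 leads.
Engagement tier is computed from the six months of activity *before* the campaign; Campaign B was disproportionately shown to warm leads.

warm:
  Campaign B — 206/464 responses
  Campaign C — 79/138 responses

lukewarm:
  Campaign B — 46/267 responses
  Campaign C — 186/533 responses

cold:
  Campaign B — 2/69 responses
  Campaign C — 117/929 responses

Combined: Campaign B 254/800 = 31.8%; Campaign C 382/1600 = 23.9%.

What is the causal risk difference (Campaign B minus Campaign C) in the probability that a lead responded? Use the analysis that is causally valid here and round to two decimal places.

-0.13

Here engagement tier is a common cause — it drives both which campaign a case falls under and the outcome. The crude comparison mixes populations; the stratum-specific rates are the causally relevant ones.
Adjusting over the population distribution of engagement tier: 0.251·(0.444−0.572) + 0.333·(0.172−0.349) + 0.416·(0.029−0.126) = -0.131.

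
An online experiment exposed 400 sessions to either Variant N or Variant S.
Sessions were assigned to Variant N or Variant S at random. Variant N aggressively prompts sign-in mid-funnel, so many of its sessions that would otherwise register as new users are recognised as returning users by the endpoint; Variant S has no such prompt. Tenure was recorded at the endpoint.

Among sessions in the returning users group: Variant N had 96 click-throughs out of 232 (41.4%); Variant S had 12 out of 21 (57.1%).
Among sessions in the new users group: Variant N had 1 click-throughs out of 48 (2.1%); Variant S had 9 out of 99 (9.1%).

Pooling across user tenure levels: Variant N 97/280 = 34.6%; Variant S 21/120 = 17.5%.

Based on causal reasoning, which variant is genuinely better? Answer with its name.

The stratified and pooled comparisons disagree (Variant S wins within each user tenure; Variant N wins overall), so the answer turns on the causal role of user tenure.
User tenure is recorded after the variant and is itself shifted by it — it sits on the causal path from variant to outcome. Conditioning on a mediator would strip out part of the effect we want; the pooled comparison gives the total causal effect.
Pooled: Variant N 34.6% vs Variant S 17.5%; Variant N is higher overall.

Variant N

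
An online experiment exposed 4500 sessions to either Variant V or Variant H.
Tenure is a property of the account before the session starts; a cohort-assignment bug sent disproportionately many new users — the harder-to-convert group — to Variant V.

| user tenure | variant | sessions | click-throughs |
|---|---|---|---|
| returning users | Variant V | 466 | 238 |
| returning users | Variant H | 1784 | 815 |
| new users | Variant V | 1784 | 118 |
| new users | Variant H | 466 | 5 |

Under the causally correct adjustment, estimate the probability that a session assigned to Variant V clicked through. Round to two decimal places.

The user tenure-specific comparison favours Variant V throughout, but the pooled figures favour Variant H. The question is whether to condition on user tenure.
Nothing the variant does changes user tenure; the imbalance is an allocation artefact. With user tenure also predicting the outcome, the pooled figure is confounded, and the within-stratum comparison is the causal one.
Standardising Variant V to the population user tenure mix: 0.500·238/466 + 0.500·118/1784 = 0.288.

0.29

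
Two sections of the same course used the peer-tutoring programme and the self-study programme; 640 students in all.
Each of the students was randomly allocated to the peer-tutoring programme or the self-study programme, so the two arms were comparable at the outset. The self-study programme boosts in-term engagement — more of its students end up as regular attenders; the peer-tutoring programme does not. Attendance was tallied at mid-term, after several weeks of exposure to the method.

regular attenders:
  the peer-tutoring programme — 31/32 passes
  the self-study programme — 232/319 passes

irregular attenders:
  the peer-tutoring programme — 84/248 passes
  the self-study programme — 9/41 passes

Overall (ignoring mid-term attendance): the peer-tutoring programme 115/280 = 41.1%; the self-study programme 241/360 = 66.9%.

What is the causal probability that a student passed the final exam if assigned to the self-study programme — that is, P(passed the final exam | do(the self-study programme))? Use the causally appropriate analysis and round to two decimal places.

0.67

Mid-term attendance lies on the pathway teaching method → mid-term attendance → outcome, so adjusting for it blocks the indirect effect. For the total causal effect of teaching method, use the unadjusted pooled rates.
So P(outcome | do(the self-study programme)) is just the pooled rate for the self-study programme: 241/360 = 0.669.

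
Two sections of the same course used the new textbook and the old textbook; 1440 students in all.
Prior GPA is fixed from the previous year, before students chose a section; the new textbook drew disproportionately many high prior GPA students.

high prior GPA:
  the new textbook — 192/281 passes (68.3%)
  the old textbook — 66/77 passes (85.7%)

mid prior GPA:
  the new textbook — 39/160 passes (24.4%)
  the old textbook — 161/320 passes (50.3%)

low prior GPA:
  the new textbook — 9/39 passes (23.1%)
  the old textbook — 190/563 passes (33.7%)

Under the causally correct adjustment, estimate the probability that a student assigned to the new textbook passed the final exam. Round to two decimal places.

Within every prior GPA band level the old textbook has the higher rate, yet pooled the new textbook does — Simpson's reversal.
Here prior GPA band is a common cause — it drives both which teaching method a case falls under and the outcome. The crude comparison mixes populations; the stratum-specific rates are the causally relevant ones.
Standardising the new textbook to the population prior GPA band mix: 0.249·192/281 + 0.333·39/160 + 0.418·9/39 = 0.348.

0.35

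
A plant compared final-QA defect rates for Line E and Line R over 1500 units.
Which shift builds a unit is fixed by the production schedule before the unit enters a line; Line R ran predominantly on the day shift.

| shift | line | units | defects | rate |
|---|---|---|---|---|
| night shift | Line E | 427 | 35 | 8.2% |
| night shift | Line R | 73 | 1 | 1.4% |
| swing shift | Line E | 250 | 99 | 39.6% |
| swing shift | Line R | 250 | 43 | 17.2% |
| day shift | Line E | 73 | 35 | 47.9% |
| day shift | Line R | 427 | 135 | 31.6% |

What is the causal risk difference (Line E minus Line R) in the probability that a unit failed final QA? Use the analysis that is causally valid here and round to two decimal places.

+0.15

The shift-specific comparison favours Line R throughout, but the pooled figures favour Line E. The question is whether to condition on shift.
Shift differs across lines for reasons unrelated to any effect of the line itself, and it separately predicts the outcome — a classic confounder. We must compare within shift levels.
Adjusting over the population distribution of shift: 0.333·(0.082−0.014) + 0.333·(0.396−0.172) + 0.333·(0.479−0.316) = +0.152.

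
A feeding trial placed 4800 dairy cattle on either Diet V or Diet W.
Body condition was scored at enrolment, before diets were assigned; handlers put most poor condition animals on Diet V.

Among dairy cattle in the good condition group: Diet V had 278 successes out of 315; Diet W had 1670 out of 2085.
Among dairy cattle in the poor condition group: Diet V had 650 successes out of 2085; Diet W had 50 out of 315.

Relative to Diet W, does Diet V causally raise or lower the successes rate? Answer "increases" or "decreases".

The starting body condition-specific comparison favours Diet V throughout, but the pooled figures favour Diet W. The question is whether to condition on starting body condition.
Starting body condition differs across diets for reasons unrelated to any effect of the diet itself, and it separately predicts the outcome — a classic confounder. We must compare within starting body condition levels.
Within each level — good condition: 88.3% vs 80.1%; poor condition: 31.2% vs 15.9% — Diet V is higher every time.

increases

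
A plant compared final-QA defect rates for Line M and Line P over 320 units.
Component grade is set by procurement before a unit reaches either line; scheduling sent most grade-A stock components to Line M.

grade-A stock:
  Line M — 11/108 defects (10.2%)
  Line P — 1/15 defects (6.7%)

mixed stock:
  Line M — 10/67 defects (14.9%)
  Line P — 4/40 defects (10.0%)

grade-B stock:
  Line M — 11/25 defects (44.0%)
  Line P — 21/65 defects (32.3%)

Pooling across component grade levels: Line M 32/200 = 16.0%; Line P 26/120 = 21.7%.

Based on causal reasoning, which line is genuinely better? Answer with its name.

Line P

Since component grade is a pre-existing factor (not a product of the line) and it affects the outcome on its own, it is a confounder. The stratified rates, not the pooled rate, identify the causal effect.
Within each level — grade-A stock: 10.2% vs 6.7%; mixed stock: 14.9% vs 10.0%; grade-B stock: 44.0% vs 32.3% — Line P is lower every time.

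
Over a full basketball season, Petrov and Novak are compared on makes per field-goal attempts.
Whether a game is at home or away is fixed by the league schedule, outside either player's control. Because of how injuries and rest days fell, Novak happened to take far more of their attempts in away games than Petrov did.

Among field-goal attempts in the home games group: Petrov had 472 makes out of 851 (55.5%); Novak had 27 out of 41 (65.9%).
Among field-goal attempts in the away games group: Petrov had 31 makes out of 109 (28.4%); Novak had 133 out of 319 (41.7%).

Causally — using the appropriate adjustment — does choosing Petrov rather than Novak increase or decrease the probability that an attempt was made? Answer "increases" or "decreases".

decreases

Since game venue is a pre-existing factor (not a product of the player) and it affects the outcome on its own, it is a confounder. The stratified rates, not the pooled rate, identify the causal effect.
Within each level — home games: 55.5% vs 65.9%; away games: 28.4% vs 41.7% — Novak is higher every time.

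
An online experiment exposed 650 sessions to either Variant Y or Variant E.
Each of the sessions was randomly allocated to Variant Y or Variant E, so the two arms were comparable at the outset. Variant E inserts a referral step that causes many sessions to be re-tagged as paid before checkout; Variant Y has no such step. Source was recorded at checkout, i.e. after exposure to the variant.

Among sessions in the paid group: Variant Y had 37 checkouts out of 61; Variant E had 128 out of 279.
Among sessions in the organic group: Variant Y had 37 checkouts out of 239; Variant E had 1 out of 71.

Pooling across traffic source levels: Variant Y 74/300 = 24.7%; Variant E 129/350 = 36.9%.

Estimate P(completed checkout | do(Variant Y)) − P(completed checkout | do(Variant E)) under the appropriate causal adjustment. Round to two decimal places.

The distribution of traffic source is itself part of what the variant does — it is an intermediate outcome. Holding it fixed would remove that part of the effect; the total effect is the pooled difference.
The causal difference is the pooled difference: 0.247 − 0.369 = -0.122.

-0.12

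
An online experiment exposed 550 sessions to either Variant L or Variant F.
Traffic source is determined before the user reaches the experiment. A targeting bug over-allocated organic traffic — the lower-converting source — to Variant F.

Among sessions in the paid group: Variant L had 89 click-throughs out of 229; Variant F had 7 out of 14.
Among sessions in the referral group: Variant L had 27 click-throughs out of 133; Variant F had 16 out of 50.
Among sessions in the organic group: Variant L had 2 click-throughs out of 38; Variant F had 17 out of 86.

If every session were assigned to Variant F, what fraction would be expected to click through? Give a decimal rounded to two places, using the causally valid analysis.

0.37

The stratified and pooled comparisons disagree (Variant F wins within each traffic source; Variant L wins overall), so the answer turns on the causal role of traffic source.
Traffic source satisfies the back-door criterion: it is not a descendant of the variant, and it blocks the spurious path from variant to outcome. Adjusting for it (i.e., using the within-traffic source rates) gives the causal effect.
Standardising Variant F to the population traffic source mix: 0.442·7/14 + 0.333·16/50 + 0.225·17/86 = 0.372.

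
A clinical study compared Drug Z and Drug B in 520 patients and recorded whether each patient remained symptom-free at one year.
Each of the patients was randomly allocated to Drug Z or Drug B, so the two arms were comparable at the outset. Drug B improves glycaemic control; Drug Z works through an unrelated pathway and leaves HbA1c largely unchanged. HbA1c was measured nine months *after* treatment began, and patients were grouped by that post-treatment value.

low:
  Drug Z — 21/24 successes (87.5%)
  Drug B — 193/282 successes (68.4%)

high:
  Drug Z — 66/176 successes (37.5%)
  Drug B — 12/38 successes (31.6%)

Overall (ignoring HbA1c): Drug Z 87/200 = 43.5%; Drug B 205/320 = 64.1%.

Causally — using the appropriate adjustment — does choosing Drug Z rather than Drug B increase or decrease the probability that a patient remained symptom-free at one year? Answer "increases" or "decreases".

Within every HbA1c level Drug Z has the higher rate, yet pooled Drug B does — Simpson's reversal.
Because the drug influences HbA1c, HbA1c is a post-treatment mediator, not a confounder. Stratifying on it would bias the estimate; the causal effect is the crude pooled difference.
Pooled: Drug Z 43.5% vs Drug B 64.1%; Drug B is higher overall.

decreases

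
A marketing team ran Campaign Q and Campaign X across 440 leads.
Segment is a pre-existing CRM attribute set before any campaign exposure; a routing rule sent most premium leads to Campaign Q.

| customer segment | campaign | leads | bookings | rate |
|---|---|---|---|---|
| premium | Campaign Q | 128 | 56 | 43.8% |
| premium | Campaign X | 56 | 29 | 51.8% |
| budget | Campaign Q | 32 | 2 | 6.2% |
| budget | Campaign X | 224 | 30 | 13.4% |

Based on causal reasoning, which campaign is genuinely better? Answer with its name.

Campaign X

The stratified and pooled comparisons disagree (Campaign X wins within each customer segment; Campaign Q wins overall), so the answer turns on the causal role of customer segment.
Customer segment differs across campaigns for reasons unrelated to any effect of the campaign itself, and it separately predicts the outcome — a classic confounder. We must compare within customer segment levels.
Within each level — premium: 43.8% vs 51.8%; budget: 6.2% vs 13.4% — Campaign X is higher every time.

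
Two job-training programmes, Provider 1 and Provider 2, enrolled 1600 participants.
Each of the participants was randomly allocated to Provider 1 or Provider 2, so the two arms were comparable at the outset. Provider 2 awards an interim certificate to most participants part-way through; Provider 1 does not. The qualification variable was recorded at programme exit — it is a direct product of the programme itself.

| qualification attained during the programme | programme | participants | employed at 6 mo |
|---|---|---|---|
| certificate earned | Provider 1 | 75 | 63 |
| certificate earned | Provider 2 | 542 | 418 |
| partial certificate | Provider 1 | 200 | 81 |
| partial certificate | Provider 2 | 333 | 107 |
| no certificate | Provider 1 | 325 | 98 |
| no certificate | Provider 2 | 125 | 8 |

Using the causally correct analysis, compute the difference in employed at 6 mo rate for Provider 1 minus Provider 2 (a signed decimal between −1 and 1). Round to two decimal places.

-0.13

Within every qualification attained during the programme level Provider 1 has the higher rate, yet pooled Provider 2 does — Simpson's reversal.
Qualification attained during the programme here is a post-treatment variable shaped by the programme; conditioning on it would introduce bias rather than remove it. The overall comparison is the causal one.
The causal difference is the pooled difference: 0.403 − 0.533 = -0.130.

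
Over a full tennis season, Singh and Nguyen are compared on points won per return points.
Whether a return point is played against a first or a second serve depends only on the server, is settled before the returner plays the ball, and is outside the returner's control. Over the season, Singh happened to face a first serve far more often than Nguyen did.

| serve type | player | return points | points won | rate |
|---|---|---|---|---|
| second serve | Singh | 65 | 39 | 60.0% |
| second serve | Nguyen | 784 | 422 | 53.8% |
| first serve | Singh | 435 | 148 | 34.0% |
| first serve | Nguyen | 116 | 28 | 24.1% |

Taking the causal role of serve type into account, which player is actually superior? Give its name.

Singh

The imbalance in serve type arose from how return points were allocated, not from anything the player did; and serve type independently affects the outcome. The pooled gap is confounded — condition on serve type.
Within each level — second serve: 60.0% vs 53.8%; first serve: 34.0% vs 24.1% — Singh is higher every time.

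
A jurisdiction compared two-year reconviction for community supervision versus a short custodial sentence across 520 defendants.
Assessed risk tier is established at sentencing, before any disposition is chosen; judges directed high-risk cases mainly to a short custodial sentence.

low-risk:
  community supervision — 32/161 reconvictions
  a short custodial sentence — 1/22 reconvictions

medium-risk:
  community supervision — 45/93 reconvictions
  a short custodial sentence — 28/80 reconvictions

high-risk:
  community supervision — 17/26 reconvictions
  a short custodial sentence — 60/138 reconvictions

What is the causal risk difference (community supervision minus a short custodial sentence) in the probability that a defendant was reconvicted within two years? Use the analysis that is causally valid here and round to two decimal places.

+0.17

Since assessed risk tier is a pre-existing factor (not a product of the disposition) and it affects the outcome on its own, it is a confounder. The stratified rates, not the pooled rate, identify the causal effect.
Adjusting over the population distribution of assessed risk tier: 0.352·(0.199−0.045) + 0.333·(0.484−0.350) + 0.315·(0.654−0.435) = +0.168.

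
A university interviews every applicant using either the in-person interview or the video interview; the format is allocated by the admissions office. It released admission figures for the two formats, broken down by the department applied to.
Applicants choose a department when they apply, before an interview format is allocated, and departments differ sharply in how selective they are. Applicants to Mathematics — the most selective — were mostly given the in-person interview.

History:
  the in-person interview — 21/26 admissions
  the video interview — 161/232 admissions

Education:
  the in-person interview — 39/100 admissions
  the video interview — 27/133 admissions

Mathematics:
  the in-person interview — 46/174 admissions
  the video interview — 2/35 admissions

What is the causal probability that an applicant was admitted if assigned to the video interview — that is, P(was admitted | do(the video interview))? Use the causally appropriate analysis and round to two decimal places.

0.34

Within every department level the in-person interview has the higher rate, yet pooled the video interview does — Simpson's reversal.
The imbalance in department arose from how applicants were allocated, not from anything the interview format did; and department independently affects the outcome. The pooled gap is confounded — condition on department.
Standardising the video interview to the population department mix: 0.369·161/232 + 0.333·27/133 + 0.299·2/35 = 0.340.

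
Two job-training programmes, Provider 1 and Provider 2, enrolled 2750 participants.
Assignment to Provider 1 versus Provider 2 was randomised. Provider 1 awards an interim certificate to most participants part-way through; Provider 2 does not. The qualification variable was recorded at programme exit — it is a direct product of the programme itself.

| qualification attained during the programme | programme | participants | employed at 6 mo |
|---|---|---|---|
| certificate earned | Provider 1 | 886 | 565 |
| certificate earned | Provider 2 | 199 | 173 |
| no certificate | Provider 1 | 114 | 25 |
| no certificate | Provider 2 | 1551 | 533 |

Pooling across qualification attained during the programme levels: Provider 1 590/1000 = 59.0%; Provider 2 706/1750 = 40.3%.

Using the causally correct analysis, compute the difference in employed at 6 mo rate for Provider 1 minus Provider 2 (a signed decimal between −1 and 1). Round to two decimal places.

+0.19

The qualification attained during the programme-specific comparison favours Provider 2 throughout, but the pooled figures favour Provider 1. The question is whether to condition on qualification attained during the programme.
Qualification attained during the programme is downstream of the programme. One should not condition on a consequence of treatment, so the overall rates are the right comparison.
The causal difference is the pooled difference: 0.590 − 0.403 = +0.187.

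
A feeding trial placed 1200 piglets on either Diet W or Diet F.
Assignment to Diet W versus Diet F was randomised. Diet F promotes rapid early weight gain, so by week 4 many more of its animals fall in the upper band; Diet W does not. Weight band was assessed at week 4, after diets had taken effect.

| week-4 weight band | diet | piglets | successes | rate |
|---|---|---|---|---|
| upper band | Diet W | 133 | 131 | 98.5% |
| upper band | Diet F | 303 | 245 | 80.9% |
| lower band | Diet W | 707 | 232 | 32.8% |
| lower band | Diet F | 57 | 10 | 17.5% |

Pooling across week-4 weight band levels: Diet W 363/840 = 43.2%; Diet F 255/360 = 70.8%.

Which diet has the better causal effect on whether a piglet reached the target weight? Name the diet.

Diet F

The distribution of week-4 weight band is itself part of what the diet does — it is an intermediate outcome. Holding it fixed would remove that part of the effect; the total effect is the pooled difference.
Pooled: Diet W 43.2% vs Diet F 70.8%; Diet F is higher overall.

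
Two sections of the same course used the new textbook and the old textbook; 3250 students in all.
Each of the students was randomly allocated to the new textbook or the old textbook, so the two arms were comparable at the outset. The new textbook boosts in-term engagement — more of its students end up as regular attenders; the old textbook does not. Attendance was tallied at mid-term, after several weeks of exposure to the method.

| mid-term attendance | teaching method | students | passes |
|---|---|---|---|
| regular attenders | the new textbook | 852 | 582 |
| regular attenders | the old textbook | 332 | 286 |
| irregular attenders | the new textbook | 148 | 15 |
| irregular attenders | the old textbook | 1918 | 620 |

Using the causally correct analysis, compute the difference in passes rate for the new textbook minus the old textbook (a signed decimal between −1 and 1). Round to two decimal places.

+0.19

the old textbook is higher inside every mid-term attendance stratum but the new textbook is higher in aggregate. Whether to stratify depends on how mid-term attendance relates to the teaching method.
Mid-term attendance lies on the pathway teaching method → mid-term attendance → outcome, so adjusting for it blocks the indirect effect. For the total causal effect of teaching method, use the unadjusted pooled rates.
The causal difference is the pooled difference: 0.597 − 0.403 = +0.194.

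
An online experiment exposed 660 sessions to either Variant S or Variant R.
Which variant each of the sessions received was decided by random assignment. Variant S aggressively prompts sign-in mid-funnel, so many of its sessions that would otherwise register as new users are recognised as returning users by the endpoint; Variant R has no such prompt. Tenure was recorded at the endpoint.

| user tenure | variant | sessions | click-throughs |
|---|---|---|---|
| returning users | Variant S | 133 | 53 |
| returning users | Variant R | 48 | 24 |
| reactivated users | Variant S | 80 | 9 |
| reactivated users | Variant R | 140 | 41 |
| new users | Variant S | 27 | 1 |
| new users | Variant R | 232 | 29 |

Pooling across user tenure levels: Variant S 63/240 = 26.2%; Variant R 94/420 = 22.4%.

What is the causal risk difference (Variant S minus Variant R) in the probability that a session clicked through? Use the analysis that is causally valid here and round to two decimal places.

+0.04

User tenure is recorded after the variant and is itself shifted by it — it sits on the causal path from variant to outcome. Conditioning on a mediator would strip out part of the effect we want; the pooled comparison gives the total causal effect.
The causal difference is the pooled difference: 0.263 − 0.224 = +0.039.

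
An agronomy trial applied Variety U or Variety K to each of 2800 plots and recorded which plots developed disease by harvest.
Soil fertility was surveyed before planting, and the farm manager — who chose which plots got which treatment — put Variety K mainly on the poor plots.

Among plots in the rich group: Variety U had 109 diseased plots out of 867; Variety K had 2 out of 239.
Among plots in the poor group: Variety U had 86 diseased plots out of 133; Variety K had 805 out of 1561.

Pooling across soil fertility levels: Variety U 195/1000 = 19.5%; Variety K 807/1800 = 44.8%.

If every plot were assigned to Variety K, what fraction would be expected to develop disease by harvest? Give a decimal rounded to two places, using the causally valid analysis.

Nothing the variety does changes soil fertility; the imbalance is an allocation artefact. With soil fertility also predicting the outcome, the pooled figure is confounded, and the within-stratum comparison is the causal one.
Standardising Variety K to the population soil fertility mix: 0.395·2/239 + 0.605·805/1561 = 0.315.

0.32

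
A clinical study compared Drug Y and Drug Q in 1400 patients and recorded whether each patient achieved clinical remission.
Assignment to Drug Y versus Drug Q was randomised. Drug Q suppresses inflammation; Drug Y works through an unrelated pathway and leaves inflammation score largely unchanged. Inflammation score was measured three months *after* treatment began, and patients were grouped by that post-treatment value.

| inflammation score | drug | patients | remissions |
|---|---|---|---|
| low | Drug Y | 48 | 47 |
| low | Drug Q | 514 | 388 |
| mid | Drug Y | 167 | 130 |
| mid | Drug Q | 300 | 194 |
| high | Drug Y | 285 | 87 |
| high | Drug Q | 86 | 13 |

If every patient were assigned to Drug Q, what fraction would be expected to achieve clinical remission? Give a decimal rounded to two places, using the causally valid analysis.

0.66

Because the drug influences inflammation score, inflammation score is a post-treatment mediator, not a confounder. Stratifying on it would bias the estimate; the causal effect is the crude pooled difference.
So P(outcome | do(Drug Q)) is just the pooled rate for Drug Q: 595/900 = 0.661.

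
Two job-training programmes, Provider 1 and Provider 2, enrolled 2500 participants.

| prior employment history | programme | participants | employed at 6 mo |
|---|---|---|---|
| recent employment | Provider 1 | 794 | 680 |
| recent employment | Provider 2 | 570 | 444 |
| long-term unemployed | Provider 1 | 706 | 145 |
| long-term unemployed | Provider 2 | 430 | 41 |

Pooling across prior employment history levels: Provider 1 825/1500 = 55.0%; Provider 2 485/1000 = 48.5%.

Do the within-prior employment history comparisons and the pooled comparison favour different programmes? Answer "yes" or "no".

Within each prior employment history level (recent employment 85.6% vs 77.9%; long-term unemployed 20.5% vs 9.5%), Provider 1 has the higher rate every time. Pooled: 55.0% vs 48.5% — Provider 1 has the higher rate overall. They agree.

no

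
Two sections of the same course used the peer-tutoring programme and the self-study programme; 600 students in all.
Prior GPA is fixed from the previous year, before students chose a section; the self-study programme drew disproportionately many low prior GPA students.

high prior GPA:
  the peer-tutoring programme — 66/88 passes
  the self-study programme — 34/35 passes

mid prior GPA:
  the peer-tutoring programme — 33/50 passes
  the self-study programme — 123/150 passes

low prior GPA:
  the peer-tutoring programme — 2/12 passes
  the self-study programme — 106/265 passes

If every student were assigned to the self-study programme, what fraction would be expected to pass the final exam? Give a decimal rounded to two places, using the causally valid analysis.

The stratified and pooled comparisons disagree (the self-study programme wins within each prior GPA band; the peer-tutoring programme wins overall), so the answer turns on the causal role of prior GPA band.
Prior GPA band satisfies the back-door criterion: it is not a descendant of the teaching method, and it blocks the spurious path from teaching method to outcome. Adjusting for it (i.e., using the within-prior GPA band rates) gives the causal effect.
Standardising the self-study programme to the population prior GPA band mix: 0.205·34/35 + 0.333·123/150 + 0.462·106/265 = 0.657.

0.66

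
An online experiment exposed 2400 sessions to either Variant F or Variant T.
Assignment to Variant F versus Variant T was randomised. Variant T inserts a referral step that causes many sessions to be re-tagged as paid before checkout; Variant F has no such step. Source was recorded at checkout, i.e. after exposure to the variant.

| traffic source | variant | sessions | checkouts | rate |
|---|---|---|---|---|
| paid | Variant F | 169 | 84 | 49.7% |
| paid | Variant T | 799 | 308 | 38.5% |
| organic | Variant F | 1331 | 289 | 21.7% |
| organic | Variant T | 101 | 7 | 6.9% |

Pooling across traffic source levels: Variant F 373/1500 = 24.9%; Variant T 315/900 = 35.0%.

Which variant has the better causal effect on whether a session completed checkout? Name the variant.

Variant T

Within every traffic source level Variant F has the higher rate, yet pooled Variant T does — Simpson's reversal.
Traffic source is downstream of the variant. One should not condition on a consequence of treatment, so the overall rates are the right comparison.
Pooled: Variant F 24.9% vs Variant T 35.0%; Variant T is higher overall.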